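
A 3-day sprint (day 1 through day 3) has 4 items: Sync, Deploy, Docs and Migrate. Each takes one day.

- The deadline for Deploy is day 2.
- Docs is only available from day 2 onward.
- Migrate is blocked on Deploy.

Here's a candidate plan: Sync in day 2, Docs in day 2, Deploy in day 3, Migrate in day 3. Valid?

No — it violates: The deadline for Deploy is day 2

The deadline for Deploy is day 2 — violated.
Docs is only available from day 2 onward — holds.
Migrate is blocked on Deploy — violated.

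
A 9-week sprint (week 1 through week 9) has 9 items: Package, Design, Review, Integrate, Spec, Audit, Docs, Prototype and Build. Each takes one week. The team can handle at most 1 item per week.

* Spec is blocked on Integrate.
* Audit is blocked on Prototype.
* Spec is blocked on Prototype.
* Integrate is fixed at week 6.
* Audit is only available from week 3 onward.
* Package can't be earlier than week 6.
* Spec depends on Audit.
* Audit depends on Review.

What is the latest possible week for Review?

Downstream work caps Review at week 7.
Review at week 5 is achievable: Build -> week 4; Design -> week 2; Audit -> week 8; Integrate -> week 6; Spec -> week 9; Prototype -> week 1; Review -> week 5; Docs -> week 3; Package -> week 7.
Nothing later works — the capacity limit rule out every week after week 5.

week 5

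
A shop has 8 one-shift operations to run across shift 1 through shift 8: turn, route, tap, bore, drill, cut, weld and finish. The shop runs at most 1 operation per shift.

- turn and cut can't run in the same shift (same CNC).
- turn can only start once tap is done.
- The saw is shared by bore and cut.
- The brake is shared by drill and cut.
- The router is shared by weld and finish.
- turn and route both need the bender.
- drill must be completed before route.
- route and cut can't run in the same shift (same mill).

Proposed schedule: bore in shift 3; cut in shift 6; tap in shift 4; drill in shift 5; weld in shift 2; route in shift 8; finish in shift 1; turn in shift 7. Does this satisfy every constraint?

Yes

turn and route both need the bender — holds.
The saw is shared by bore and cut — holds.
turn and cut can't run in the same shift (same CNC) — holds.
turn can only start once tap is done — holds.
The router is shared by weld and finish — holds.
route and cut can't run in the same shift (same mill) — holds.
The brake is shared by drill and cut — holds.
drill must be completed before route — holds.
The shop runs at most 1 operation per shift — holds.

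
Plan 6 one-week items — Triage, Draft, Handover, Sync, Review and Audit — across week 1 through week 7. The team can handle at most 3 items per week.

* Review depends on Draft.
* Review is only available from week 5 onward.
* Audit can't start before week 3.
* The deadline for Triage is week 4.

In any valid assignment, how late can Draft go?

week 6

Downstream work caps Draft at week 6.
Draft at week 6 is achievable: Draft -> week 6; Triage -> week 1; Sync -> week 1; Handover -> week 1; Review -> week 7; Audit -> week 3.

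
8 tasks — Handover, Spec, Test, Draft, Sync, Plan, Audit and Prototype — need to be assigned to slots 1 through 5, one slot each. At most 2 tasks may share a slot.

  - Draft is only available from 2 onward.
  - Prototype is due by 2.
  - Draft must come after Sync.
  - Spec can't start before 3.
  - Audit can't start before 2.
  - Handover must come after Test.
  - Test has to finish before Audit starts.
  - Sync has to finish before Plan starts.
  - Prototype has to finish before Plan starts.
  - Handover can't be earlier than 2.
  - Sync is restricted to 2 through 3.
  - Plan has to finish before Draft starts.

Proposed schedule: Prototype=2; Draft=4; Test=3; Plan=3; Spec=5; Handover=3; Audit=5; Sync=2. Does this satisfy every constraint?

Handover can't be earlier than 2 — holds.
Spec can't start before 3 — holds.
Prototype is due by 2 — holds.
Sync is restricted to 2 through 3 — holds.
At most 2 tasks may share a slot — violated.
Draft is only available from 2 onward — holds.
Sync has to finish before Plan starts — holds.
Audit can't start before 2 — holds.
Plan has to finish before Draft starts — holds.
Test has to finish before Audit starts — holds.
Prototype has to finish before Plan starts — holds.
Draft must come after Sync — holds.
Handover must come after Test — violated.

No. At most 2 tasks may share a slot is not satisfied.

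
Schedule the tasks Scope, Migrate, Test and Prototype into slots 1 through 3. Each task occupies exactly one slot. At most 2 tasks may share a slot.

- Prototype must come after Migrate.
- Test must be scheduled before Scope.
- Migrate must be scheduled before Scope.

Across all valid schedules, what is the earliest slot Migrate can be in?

Downstream work caps Migrate at 2.
Migrate at 1 is achievable: Prototype in 2; Test in 1; Scope in 2; Migrate in 1.

1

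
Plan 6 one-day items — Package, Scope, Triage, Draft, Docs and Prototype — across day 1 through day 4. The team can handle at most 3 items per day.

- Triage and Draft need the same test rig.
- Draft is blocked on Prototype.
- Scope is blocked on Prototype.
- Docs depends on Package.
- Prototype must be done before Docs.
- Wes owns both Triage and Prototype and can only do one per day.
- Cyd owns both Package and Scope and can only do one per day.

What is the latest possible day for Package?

Downstream work caps Package at day 3.
Package at day 3 is achievable: Prototype in day 1, Scope in day 2, Draft in day 2, Package in day 3, Triage in day 3, Docs in day 4.

day 3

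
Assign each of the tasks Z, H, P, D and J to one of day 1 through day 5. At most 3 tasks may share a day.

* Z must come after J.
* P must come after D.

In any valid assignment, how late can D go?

day 4

Downstream work caps D at day 4.
D at day 4 is achievable: Z=day 2; D=day 4; P=day 5; H=day 1; J=day 1.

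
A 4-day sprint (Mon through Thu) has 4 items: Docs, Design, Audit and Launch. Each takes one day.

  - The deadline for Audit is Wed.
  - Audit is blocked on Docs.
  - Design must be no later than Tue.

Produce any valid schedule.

Docs=Mon; Audit=Tue; Launch=Mon; Design=Mon

Checking: Docs(Mon) before Audit(Tue); Design=Mon in [Mon,Tue]; Audit=Tue in [Mon,Wed].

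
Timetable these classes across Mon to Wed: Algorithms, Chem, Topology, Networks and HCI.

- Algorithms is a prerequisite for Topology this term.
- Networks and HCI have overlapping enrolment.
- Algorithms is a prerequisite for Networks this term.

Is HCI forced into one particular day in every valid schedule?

No

HCI can be Mon (e.g. Algorithms -> Mon; Chem -> Mon; Networks -> Tue; HCI -> Mon; Topology -> Tue) or Tue (e.g. Algorithms -> Mon; Networks -> Wed; Topology -> Tue; HCI -> Tue; Chem -> Mon).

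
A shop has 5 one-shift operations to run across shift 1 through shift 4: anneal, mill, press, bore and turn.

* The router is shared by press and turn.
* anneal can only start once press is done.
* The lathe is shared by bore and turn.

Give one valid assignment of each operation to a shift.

press -> shift 1, bore -> shift 1, turn -> shift 2, mill -> shift 1, anneal -> shift 2

Checking: press(shift 1) before anneal(shift 2); press(shift 1) != turn(shift 2); bore(shift 1) != turn(shift 2).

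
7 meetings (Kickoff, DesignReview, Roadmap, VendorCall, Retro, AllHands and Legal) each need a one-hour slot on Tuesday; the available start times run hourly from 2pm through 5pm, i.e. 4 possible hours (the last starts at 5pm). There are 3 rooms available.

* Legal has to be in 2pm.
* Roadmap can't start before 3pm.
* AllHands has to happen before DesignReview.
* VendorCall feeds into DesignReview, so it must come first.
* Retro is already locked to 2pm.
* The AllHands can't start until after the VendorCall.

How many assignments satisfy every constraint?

Splitting on Kickoff: it can be 2pm (3), 3pm (12), 4pm (12), 5pm (12). Listing each branch's schedules as (DesignReview, Roadmap, VendorCall, Retro, AllHands, Legal):
Kickoff=2pm: (5pm,3pm,3pm,2pm,4pm,2pm) (5pm,4pm,3pm,2pm,4pm,2pm) (5pm,5pm,3pm,2pm,4pm,2pm) — 3.
Kickoff=3pm: (4pm,3pm,2pm,2pm,3pm,2pm) (4pm,4pm,2pm,2pm,3pm,2pm) (4pm,5pm,2pm,2pm,3pm,2pm) (5pm,3pm,2pm,2pm,3pm,2pm) (5pm,3pm,2pm,2pm,4pm,2pm) (5pm,3pm,3pm,2pm,4pm,2pm) (5pm,4pm,2pm,2pm,3pm,2pm) (5pm,4pm,2pm,2pm,4pm,2pm) (5pm,4pm,3pm,2pm,4pm,2pm) (5pm,5pm,2pm,2pm,3pm,2pm) (5pm,5pm,2pm,2pm,4pm,2pm) (5pm,5pm,3pm,2pm,4pm,2pm) — 12.
Kickoff=4pm: (4pm,3pm,2pm,2pm,3pm,2pm) (4pm,4pm,2pm,2pm,3pm,2pm) (4pm,5pm,2pm,2pm,3pm,2pm) (5pm,3pm,2pm,2pm,3pm,2pm) (5pm,3pm,2pm,2pm,4pm,2pm) (5pm,3pm,3pm,2pm,4pm,2pm) (5pm,4pm,2pm,2pm,3pm,2pm) (5pm,4pm,2pm,2pm,4pm,2pm) (5pm,4pm,3pm,2pm,4pm,2pm) (5pm,5pm,2pm,2pm,3pm,2pm) (5pm,5pm,2pm,2pm,4pm,2pm) (5pm,5pm,3pm,2pm,4pm,2pm) — 12.
Kickoff=5pm: (4pm,3pm,2pm,2pm,3pm,2pm) (4pm,4pm,2pm,2pm,3pm,2pm) (4pm,5pm,2pm,2pm,3pm,2pm) (5pm,3pm,2pm,2pm,3pm,2pm) (5pm,3pm,2pm,2pm,4pm,2pm) (5pm,3pm,3pm,2pm,4pm,2pm) (5pm,4pm,2pm,2pm,3pm,2pm) (5pm,4pm,2pm,2pm,4pm,2pm) (5pm,4pm,3pm,2pm,4pm,2pm) (5pm,5pm,2pm,2pm,3pm,2pm) (5pm,5pm,2pm,2pm,4pm,2pm) (5pm,5pm,3pm,2pm,4pm,2pm) — 12.
Summing: 3 + 12 + 12 + 12 = 39.

39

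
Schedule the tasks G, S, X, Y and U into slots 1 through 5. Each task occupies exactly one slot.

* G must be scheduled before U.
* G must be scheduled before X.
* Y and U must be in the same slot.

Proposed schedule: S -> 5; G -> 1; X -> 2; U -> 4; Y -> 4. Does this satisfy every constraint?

Yes, all constraints hold

Y and U must be in the same slot — holds.
G must be scheduled before X — holds.
G must be scheduled before U — holds.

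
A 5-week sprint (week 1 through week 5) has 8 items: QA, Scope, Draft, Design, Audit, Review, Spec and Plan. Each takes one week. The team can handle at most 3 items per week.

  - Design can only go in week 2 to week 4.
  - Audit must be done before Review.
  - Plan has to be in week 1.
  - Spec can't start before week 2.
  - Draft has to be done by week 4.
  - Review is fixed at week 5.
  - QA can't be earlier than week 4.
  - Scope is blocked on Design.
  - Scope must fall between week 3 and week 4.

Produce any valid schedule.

Audit -> week 1; Draft -> week 1; Plan -> week 1; Spec -> week 2; QA -> week 4; Review -> week 5; Scope -> week 3; Design -> week 2

Checking: Audit(week 1) before Review(week 5); Design(week 2) before Scope(week 3); Spec=week 2 in [week 2,week 5]; Plan=week 1 in [week 1,week 1]; Draft=week 1 in [week 1,week 4]; QA=week 4 in [week 4,week 5]; Design=week 2 in [week 2,week 4]; Scope=week 3 in [week 3,week 4]; Review=week 5 in [week 5,week 5]; max 3 per week (cap 3).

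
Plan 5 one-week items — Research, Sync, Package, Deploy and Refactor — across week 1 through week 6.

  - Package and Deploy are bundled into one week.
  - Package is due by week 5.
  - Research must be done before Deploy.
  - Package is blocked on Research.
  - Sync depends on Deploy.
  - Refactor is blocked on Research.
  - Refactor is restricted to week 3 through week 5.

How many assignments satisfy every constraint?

Splitting on Research: it can be week 1 (30), week 2 (18), week 3 (6), week 4 (1). Listing each branch's schedules as (Sync, Package, Deploy, Refactor) by week number:
Research=week 1: (3,2,2,3) (3,2,2,4) (3,2,2,5) (4,2,2,3) (4,2,2,4) (4,2,2,5) (4,3,3,3) (4,3,3,4) (4,3,3,5) (5,2,2,3) (5,2,2,4) (5,2,2,5) (5,3,3,3) (5,3,3,4) (5,3,3,5) (5,4,4,3) (5,4,4,4) (5,4,4,5) (6,2,2,3) (6,2,2,4) (6,2,2,5) (6,3,3,3) (6,3,3,4) (6,3,3,5) (6,4,4,3) (6,4,4,4) (6,4,4,5) (6,5,5,3) (6,5,5,4) (6,5,5,5) — 30.
Research=week 2: (4,3,3,3) (4,3,3,4) (4,3,3,5) (5,3,3,3) (5,3,3,4) (5,3,3,5) (5,4,4,3) (5,4,4,4) (5,4,4,5) (6,3,3,3) (6,3,3,4) (6,3,3,5) (6,4,4,3) (6,4,4,4) (6,4,4,5) (6,5,5,3) (6,5,5,4) (6,5,5,5) — 18.
Research=week 3: (5,4,4,4) (5,4,4,5) (6,4,4,4) (6,4,4,5) (6,5,5,4) (6,5,5,5) — 6.
Research=week 4: (6,5,5,5) — 1.
Summing: 30 + 18 + 6 + 1 = 55.

55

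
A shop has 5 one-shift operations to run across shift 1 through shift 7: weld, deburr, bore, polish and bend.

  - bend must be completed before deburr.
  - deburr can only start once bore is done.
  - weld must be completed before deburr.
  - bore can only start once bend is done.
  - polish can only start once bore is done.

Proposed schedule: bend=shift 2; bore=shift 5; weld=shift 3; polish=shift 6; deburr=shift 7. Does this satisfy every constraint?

Valid

polish can only start once bore is done — holds.
bore can only start once bend is done — holds.
deburr can only start once bore is done — holds.
weld must be completed before deburr — holds.
bend must be completed before deburr — holds.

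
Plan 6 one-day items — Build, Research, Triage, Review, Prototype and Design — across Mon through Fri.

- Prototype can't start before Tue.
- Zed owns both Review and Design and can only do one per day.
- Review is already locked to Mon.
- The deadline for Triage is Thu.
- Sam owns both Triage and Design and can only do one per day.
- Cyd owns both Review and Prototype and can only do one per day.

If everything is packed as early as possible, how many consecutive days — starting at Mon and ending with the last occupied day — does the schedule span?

Prototype can't be placed before Tue — that is day 2 counting from Mon — so the schedule must run through at least 2 days.
2 works (last occupied day: Tue): for example Design -> Tue, Prototype -> Tue, Triage -> Mon, Review -> Mon, Build -> Mon, Research -> Mon.

2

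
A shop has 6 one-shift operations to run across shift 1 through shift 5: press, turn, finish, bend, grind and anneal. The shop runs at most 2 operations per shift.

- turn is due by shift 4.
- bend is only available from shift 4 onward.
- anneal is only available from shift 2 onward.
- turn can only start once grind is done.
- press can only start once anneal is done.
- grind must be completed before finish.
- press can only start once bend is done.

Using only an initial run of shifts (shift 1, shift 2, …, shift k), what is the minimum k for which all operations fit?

The precedence chain requires at least 2 distinct shifts.
With at most 2 per shift and 6 operations, at least 3 shifts are needed.
Propagating the time windows through the other constraints, press can't land before shift 5, so the schedule must run through at least shift 5.
5 works (last occupied shift: shift 5): for example press -> shift 5, bend -> shift 4, finish -> shift 3, grind -> shift 1, anneal -> shift 2, turn -> shift 2.

5 shifts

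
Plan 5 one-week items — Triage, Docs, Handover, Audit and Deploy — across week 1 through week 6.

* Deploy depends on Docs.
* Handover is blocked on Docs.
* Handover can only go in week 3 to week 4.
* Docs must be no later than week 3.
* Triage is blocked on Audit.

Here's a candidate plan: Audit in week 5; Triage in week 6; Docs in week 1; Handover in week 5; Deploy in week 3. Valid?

No. Handover can only go in week 3 to week 4 is not satisfied.

Handover can only go in week 3 to week 4 — violated.
Docs must be no later than week 3 — holds.
Triage is blocked on Audit — holds.
Deploy depends on Docs — holds.
Handover is blocked on Docs — holds.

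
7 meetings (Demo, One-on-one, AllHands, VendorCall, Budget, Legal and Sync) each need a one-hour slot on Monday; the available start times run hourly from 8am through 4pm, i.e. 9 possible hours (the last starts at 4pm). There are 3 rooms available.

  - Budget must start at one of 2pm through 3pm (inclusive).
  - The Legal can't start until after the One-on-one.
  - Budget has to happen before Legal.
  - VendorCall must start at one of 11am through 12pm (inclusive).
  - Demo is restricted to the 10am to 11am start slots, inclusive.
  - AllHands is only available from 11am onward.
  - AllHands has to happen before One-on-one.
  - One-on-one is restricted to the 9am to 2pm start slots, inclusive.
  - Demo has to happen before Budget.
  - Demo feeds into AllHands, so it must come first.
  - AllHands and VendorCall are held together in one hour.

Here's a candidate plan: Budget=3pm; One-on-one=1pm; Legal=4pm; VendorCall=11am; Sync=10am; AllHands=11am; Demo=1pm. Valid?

VendorCall must start at one of 11am through 12pm (inclusive) — holds.
AllHands has to happen before One-on-one — holds.
There are 3 rooms available — holds.
Demo is restricted to the 10am to 11am start slots, inclusive — violated.
Demo has to happen before Budget — holds.
The Legal can't start until after the One-on-one — holds.
AllHands and VendorCall are held together in one hour — holds.
Budget must start at one of 2pm through 3pm (inclusive) — holds.
AllHands is only available from 11am onward — holds.
Demo feeds into AllHands, so it must come first — violated.
One-on-one is restricted to the 9am to 2pm start slots, inclusive — holds.
Budget has to happen before Legal — holds.

No — it violates: Demo is restricted to the 10am to 11am start slots, inclusive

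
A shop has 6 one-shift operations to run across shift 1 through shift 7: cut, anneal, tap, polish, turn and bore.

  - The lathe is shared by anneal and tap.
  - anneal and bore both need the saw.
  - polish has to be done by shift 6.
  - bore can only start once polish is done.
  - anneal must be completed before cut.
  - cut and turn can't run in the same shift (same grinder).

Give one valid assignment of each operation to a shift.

anneal=shift 1; cut=shift 2; bore=shift 2; tap=shift 2; turn=shift 1; polish=shift 1

Checking: polish(shift 1) before bore(shift 2); anneal(shift 1) before cut(shift 2); anneal(shift 1) != bore(shift 2); cut(shift 2) != turn(shift 1); anneal(shift 1) != tap(shift 2); polish=shift 1 in [shift 1,shift 6].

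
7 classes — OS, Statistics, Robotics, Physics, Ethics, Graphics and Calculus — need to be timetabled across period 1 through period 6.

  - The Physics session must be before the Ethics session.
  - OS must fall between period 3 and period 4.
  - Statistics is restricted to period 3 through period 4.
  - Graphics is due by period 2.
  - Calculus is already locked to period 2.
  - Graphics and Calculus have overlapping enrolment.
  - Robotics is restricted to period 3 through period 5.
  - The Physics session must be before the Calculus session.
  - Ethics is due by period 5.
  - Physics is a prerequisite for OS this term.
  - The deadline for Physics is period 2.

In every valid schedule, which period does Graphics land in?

period 1

Graphics's window is period 1–period 2.
Calculus is fixed at period 2, and Graphics can't share a period with Calculus.
So Graphics must be period 1.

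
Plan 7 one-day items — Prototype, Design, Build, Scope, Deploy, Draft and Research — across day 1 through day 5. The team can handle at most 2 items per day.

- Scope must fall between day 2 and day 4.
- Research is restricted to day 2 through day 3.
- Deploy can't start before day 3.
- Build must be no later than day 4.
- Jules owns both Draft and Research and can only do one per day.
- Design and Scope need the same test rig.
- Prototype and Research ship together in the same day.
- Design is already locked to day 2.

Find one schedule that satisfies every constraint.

Draft in day 1, Research in day 3, Prototype in day 3, Design in day 2, Scope in day 4, Build in day 1, Deploy in day 4

Checking: Draft(day 1) != Research(day 3); Design(day 2) != Scope(day 4); Prototype = Research = day 3; Research=day 3 in [day 2,day 3]; Scope=day 4 in [day 2,day 4]; Build=day 1 in [day 1,day 4]; Deploy=day 4 in [day 3,day 5]; Design=day 2 in [day 2,day 2]; max 2 per day (cap 2).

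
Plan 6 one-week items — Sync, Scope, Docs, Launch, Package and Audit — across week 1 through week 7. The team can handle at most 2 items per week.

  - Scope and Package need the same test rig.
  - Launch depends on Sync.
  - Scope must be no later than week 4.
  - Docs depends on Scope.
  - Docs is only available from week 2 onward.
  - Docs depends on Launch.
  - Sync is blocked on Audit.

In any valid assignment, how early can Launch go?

week 3

Precedence pushes Launch to at least week 3; downstream work caps Launch at week 6.
Launch at week 3 is achievable: Launch -> week 3; Docs -> week 4; Package -> week 2; Scope -> week 1; Sync -> week 2; Audit -> week 1.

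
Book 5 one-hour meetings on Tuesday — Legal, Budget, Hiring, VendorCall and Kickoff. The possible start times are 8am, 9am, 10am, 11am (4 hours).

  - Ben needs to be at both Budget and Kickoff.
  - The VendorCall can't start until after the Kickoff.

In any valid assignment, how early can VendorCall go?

Precedence pushes VendorCall to at least 9am.
VendorCall at 9am is achievable: Kickoff=8am, VendorCall=9am, Legal=8am, Hiring=8am, Budget=9am.

9am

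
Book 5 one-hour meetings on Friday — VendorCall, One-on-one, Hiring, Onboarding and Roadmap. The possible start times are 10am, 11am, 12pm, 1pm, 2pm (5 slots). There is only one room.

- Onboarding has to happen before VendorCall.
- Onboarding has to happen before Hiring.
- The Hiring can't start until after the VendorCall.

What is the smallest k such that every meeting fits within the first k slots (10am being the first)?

The precedence chain requires at least 3 distinct slots.
With at most 1 per slot and 5 meetings, at least 5 slots are needed.
5 works (last occupied slot: 2pm): for example Roadmap=2pm; Hiring=12pm; VendorCall=11am; One-on-one=1pm; Onboarding=10am.

5 slots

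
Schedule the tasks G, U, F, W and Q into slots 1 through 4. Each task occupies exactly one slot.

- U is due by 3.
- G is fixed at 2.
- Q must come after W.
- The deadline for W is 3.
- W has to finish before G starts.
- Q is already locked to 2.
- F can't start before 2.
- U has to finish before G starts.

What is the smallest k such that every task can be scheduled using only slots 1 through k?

2

The precedence chain requires at least 2 distinct slots.
2 works (last occupied slot: 2): for example F -> 2, Q -> 2, W -> 1, U -> 1, G -> 2.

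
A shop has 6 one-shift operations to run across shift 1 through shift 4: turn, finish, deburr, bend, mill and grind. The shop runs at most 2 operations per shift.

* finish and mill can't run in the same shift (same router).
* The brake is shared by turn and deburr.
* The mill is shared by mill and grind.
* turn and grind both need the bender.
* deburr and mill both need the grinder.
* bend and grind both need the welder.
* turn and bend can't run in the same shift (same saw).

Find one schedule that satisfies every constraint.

mill=shift 3; grind=shift 4; deburr=shift 2; finish=shift 1; bend=shift 2; turn=shift 1

Checking: turn(shift 1) != bend(shift 2); deburr(shift 2) != mill(shift 3); bend(shift 2) != grind(shift 4); turn(shift 1) != grind(shift 4); finish(shift 1) != mill(shift 3); mill(shift 3) != grind(shift 4); turn(shift 1) != deburr(shift 2); max 2 per shift (cap 2).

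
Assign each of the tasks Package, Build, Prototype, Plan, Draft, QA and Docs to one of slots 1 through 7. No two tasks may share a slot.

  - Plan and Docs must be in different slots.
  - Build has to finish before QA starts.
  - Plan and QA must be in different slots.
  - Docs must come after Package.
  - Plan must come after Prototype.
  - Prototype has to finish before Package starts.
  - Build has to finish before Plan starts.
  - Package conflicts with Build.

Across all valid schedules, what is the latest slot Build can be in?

Downstream work caps Build at 6.
Build at 5 is achievable: Build=5, QA=7, Docs=3, Draft=4, Prototype=1, Plan=6, Package=2.
Nothing later works — the conflict and capacity constraints rule out every slot after 5.

5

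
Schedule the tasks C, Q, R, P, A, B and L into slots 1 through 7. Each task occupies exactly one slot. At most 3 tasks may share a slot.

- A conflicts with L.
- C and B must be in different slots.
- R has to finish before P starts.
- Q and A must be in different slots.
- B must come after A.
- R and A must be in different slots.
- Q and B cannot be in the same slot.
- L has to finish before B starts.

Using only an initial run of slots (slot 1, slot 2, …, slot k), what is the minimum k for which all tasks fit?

3 slots

The precedence chain requires at least 2 distinct slots.
With at most 3 per slot and 7 tasks, at least 3 slots are needed.
3 works (last occupied slot: 3): for example L in 1, P in 2, C in 2, R in 1, B in 3, A in 2, Q in 1.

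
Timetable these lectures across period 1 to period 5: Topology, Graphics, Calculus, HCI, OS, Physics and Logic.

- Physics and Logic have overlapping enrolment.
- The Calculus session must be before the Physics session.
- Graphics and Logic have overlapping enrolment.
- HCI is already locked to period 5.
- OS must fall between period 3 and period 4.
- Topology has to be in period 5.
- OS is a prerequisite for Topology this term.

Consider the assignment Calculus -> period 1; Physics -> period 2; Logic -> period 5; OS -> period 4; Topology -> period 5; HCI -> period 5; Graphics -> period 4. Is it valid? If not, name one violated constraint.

Yes, all constraints hold

Graphics and Logic have overlapping enrolment — holds.
HCI is already locked to period 5 — holds.
The Calculus session must be before the Physics session — holds.
OS must fall between period 3 and period 4 — holds.
OS is a prerequisite for Topology this term — holds.
Physics and Logic have overlapping enrolment — holds.
Topology has to be in period 5 — holds.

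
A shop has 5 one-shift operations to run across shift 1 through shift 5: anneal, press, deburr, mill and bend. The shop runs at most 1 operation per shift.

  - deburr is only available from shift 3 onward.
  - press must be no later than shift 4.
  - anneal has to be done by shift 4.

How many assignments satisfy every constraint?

48

Splitting on anneal: it can be shift 1 (14), shift 2 (14), shift 3 (10), shift 4 (10). Listing each branch's schedules as (press, deburr, mill, bend) by shift number:
anneal=shift 1: (2,3,4,5) (2,3,5,4) (2,4,3,5) (2,4,5,3) (2,5,3,4) (2,5,4,3) (3,4,2,5) (3,4,5,2) (3,5,2,4) (3,5,4,2) (4,3,2,5) (4,3,5,2) (4,5,2,3) (4,5,3,2) — 14.
anneal=shift 2: (1,3,4,5) (1,3,5,4) (1,4,3,5) (1,4,5,3) (1,5,3,4) (1,5,4,3) (3,4,1,5) (3,4,5,1) (3,5,1,4) (3,5,4,1) (4,3,1,5) (4,3,5,1) (4,5,1,3) (4,5,3,1) — 14.
anneal=shift 3: (1,4,2,5) (1,4,5,2) (1,5,2,4) (1,5,4,2) (2,4,1,5) (2,4,5,1) (2,5,1,4) (2,5,4,1) (4,5,1,2) (4,5,2,1) — 10.
anneal=shift 4: (1,3,2,5) (1,3,5,2) (1,5,2,3) (1,5,3,2) (2,3,1,5) (2,3,5,1) (2,5,1,3) (2,5,3,1) (3,5,1,2) (3,5,2,1) — 10.
Summing: 14 + 14 + 10 + 10 = 48.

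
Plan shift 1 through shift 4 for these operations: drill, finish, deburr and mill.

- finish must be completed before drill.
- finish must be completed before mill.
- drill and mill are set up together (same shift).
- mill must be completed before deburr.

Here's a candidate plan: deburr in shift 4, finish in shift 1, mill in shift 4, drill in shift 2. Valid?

finish must be completed before mill — holds.
drill and mill are set up together (same shift) — violated.
finish must be completed before drill — holds.
mill must be completed before deburr — violated.

Invalid. drill and mill are set up together (same shift).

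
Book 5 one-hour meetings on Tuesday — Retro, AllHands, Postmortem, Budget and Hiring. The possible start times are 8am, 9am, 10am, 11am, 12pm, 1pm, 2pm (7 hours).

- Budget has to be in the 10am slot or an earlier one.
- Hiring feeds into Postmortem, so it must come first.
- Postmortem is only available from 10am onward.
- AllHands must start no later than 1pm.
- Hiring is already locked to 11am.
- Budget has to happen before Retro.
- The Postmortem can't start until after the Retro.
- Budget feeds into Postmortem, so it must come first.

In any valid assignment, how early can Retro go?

9am

Precedence pushes Retro to at least 9am; downstream work caps Retro at 1pm.
Retro at 9am is achievable: Postmortem in 12pm, Hiring in 11am, Budget in 8am, Retro in 9am, AllHands in 8am.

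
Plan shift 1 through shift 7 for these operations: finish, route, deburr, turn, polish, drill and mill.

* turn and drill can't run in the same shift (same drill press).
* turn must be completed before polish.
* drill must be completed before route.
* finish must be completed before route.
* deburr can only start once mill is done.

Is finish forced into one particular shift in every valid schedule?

No

finish can be shift 1 (e.g. mill -> shift 1; deburr -> shift 2; drill -> shift 1; turn -> shift 2; polish -> shift 3; route -> shift 2; finish -> shift 1) or shift 2 (e.g. drill -> shift 2; route -> shift 3; polish -> shift 2; deburr -> shift 2; finish -> shift 2; mill -> shift 1; turn -> shift 1).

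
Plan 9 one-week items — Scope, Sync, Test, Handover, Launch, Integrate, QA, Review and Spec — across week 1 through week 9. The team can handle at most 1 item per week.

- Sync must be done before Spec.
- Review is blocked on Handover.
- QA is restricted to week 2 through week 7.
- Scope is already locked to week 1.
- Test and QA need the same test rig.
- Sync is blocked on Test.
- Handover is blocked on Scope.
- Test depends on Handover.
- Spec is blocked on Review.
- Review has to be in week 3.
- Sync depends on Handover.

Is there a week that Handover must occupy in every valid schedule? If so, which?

week 2

Scope is fixed at week 1 and must come before Handover, so Handover is at least week 2.
Review is fixed at week 3 and must come after Handover, so Handover is at most week 2.
So Handover must be week 2.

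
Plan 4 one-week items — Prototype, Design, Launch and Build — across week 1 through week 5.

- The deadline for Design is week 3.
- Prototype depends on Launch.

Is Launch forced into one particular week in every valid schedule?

Launch can be week 1 (e.g. Design=week 1, Prototype=week 2, Launch=week 1, Build=week 1) or week 2 (e.g. Prototype in week 3, Build in week 1, Design in week 1, Launch in week 2).

No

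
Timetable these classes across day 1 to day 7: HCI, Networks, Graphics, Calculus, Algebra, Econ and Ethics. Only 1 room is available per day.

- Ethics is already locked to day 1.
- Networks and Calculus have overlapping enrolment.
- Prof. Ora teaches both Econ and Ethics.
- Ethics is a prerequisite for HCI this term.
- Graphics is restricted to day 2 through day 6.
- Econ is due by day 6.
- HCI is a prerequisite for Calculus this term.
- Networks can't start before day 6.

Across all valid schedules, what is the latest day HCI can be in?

day 5

Precedence pushes HCI to at least day 2; downstream work caps HCI at day 6.
HCI at day 5 is achievable: Algebra in day 4; Networks in day 6; Calculus in day 7; Graphics in day 2; Ethics in day 1; HCI in day 5; Econ in day 3.
Nothing later works — the conflict and capacity constraints rule out every day after day 5.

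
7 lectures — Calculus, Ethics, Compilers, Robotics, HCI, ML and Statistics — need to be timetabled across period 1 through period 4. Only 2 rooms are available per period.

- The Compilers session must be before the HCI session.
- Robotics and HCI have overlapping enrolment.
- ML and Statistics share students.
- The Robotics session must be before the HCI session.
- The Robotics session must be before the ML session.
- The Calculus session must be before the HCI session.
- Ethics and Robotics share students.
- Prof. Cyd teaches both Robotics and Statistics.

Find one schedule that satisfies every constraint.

Ethics=period 3; Statistics=period 4; HCI=period 3; Compilers=period 2; Calculus=period 1; ML=period 2; Robotics=period 1

Checking: Calculus(period 1) before HCI(period 3); Robotics(period 1) before HCI(period 3); Compilers(period 2) before HCI(period 3); Robotics(period 1) before ML(period 2); Robotics(period 1) != HCI(period 3); ML(period 2) != Statistics(period 4); Ethics(period 3) != Robotics(period 1); Robotics(period 1) != Statistics(period 4); max 2 per period (cap 2).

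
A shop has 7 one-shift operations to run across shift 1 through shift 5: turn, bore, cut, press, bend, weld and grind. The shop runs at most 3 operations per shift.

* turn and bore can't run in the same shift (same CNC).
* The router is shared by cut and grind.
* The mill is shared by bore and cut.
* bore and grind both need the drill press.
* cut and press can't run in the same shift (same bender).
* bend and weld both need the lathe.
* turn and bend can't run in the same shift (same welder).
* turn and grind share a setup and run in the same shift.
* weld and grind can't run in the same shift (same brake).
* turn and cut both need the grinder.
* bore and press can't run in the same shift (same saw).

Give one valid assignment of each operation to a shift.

press in shift 1, bend in shift 2, grind in shift 1, turn in shift 1, bore in shift 2, weld in shift 3, cut in shift 3

Checking: bore(shift 2) != press(shift 1); bend(shift 2) != weld(shift 3); bore(shift 2) != cut(shift 3); weld(shift 3) != grind(shift 1); cut(shift 3) != press(shift 1); turn(shift 1) != bore(shift 2); bore(shift 2) != grind(shift 1); turn(shift 1) != cut(shift 3); turn(shift 1) != bend(shift 2); cut(shift 3) != grind(shift 1); turn = grind = shift 1; max 3 per shift (cap 3).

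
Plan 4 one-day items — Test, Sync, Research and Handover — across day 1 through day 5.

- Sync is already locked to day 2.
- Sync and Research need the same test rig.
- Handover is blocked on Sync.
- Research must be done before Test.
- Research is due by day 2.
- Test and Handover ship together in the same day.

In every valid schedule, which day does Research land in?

Research's window is day 1–day 2.
Sync is fixed at day 2, and Research can't share a day with Sync.
So Research must be day 1.

day 1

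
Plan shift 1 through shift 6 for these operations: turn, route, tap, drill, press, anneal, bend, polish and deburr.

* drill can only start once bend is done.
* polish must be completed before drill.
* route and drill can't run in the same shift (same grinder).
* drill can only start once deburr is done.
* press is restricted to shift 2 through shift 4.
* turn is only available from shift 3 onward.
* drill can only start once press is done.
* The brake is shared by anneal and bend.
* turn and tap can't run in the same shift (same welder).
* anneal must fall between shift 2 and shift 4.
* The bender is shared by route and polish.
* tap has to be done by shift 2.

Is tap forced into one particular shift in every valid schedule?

No

tap can be shift 1 (e.g. drill=shift 3; route=shift 2; tap=shift 1; turn=shift 3; polish=shift 1; deburr=shift 1; anneal=shift 2; bend=shift 1; press=shift 2) or shift 2 (e.g. polish=shift 1, tap=shift 2, press=shift 2, deburr=shift 1, anneal=shift 2, drill=shift 3, turn=shift 3, route=shift 2, bend=shift 1).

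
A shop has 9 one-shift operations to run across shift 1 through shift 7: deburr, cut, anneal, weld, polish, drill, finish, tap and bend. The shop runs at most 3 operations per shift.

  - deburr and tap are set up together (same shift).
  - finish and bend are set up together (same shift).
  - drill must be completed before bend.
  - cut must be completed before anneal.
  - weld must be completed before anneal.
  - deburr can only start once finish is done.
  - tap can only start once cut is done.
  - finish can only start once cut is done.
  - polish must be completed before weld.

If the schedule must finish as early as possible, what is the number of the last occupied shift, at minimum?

3

The precedence chain requires at least 3 distinct shifts.
With at most 3 per shift and 9 operations, at least 3 shifts are needed.
3 works (last occupied shift: shift 3): for example bend=shift 2, polish=shift 1, finish=shift 2, anneal=shift 3, deburr=shift 3, tap=shift 3, weld=shift 2, cut=shift 1, drill=shift 1.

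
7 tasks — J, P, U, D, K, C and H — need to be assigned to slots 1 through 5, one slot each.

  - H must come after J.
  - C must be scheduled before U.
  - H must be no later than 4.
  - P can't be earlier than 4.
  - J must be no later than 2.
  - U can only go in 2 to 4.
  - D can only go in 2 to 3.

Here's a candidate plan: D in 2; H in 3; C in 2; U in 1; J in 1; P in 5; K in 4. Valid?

Invalid. C must be scheduled before U.

H must come after J — holds.
J must be no later than 2 — holds.
D can only go in 2 to 3 — holds.
H must be no later than 4 — holds.
U can only go in 2 to 4 — violated.
C must be scheduled before U — violated.
P can't be earlier than 4 — holds.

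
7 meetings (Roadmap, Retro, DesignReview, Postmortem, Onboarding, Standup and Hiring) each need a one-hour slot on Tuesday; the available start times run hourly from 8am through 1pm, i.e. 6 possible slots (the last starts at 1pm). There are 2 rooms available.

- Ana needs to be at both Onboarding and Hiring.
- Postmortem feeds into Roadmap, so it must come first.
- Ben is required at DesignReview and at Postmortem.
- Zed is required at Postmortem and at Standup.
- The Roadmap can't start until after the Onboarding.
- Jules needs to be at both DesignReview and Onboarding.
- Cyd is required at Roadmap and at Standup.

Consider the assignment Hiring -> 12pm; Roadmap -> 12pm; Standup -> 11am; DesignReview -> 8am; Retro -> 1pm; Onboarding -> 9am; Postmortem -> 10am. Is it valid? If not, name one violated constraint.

Ben is required at DesignReview and at Postmortem — holds.
Zed is required at Postmortem and at Standup — holds.
Jules needs to be at both DesignReview and Onboarding — holds.
Cyd is required at Roadmap and at Standup — holds.
Ana needs to be at both Onboarding and Hiring — holds.
There are 2 rooms available — holds.
The Roadmap can't start until after the Onboarding — holds.
Postmortem feeds into Roadmap, so it must come first — holds.

Yes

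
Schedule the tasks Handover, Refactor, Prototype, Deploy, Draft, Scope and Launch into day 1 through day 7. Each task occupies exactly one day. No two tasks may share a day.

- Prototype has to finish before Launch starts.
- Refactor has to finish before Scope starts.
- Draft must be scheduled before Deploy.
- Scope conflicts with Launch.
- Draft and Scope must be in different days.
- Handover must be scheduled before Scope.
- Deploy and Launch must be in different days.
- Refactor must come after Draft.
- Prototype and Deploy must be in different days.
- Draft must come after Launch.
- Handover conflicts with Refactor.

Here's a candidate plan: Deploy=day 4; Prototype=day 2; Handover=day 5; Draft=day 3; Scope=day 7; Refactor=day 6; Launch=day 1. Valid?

Refactor has to finish before Scope starts — holds.
Scope conflicts with Launch — holds.
Handover must be scheduled before Scope — holds.
Deploy and Launch must be in different days — holds.
Prototype has to finish before Launch starts — violated.
No two tasks may share a day — holds.
Refactor must come after Draft — holds.
Handover conflicts with Refactor — holds.
Draft must be scheduled before Deploy — holds.
Prototype and Deploy must be in different days — holds.
Draft must come after Launch — holds.
Draft and Scope must be in different days — holds.

No — it violates: Prototype has to finish before Launch starts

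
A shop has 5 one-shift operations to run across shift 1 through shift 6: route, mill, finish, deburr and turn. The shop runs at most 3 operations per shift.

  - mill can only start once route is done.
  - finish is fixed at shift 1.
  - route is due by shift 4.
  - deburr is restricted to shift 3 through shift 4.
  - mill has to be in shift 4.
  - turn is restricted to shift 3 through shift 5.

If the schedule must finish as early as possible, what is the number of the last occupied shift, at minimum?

The precedence chain requires at least 2 distinct shifts.
With at most 3 per shift and 5 operations, at least 2 shifts are needed.
mill can't be placed before shift 4, so the schedule must run through at least shift 4.
4 works (last occupied shift: shift 4): for example mill in shift 4; turn in shift 3; route in shift 1; finish in shift 1; deburr in shift 3.

shift 4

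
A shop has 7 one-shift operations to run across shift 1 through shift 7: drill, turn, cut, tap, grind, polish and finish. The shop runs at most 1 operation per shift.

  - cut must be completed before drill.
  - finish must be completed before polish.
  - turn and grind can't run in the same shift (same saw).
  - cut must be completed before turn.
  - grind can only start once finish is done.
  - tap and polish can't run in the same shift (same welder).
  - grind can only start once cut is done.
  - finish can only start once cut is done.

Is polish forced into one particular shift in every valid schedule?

polish can be shift 3 (e.g. cut in shift 1, polish in shift 3, grind in shift 4, finish in shift 2, drill in shift 5, tap in shift 7, turn in shift 6) or shift 4 (e.g. cut in shift 1; tap in shift 7; polish in shift 4; turn in shift 6; finish in shift 2; grind in shift 3; drill in shift 5).

No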